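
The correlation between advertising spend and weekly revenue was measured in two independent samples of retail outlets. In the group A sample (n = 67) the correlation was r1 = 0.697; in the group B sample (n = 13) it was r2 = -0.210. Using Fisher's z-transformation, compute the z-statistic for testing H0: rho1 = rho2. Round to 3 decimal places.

z1 = atanh(0.697) = 0.861442,  z2 = atanh(-0.210) = -0.213171
SE = √(1/(n1−3) + 1/(n2−3)) = √(1/64 + 1/10) = √(0.0156250 + 0.1000000) = √0.1156250 = 0.340037
z = (z1 − z2)/SE = (0.861442 − (-0.213171)) / 0.340037 = 1.074613 / 0.340037 = 3.160

3.160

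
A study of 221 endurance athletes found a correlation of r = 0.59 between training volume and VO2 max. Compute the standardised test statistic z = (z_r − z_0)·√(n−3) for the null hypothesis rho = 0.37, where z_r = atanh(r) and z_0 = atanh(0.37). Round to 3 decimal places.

4.271

Fisher z: atanh(0.59) = 0.677666, atanh(0.37) = 0.388423
z = (z_r − z_0)·√(n−3) = (0.677666 − 0.388423)·√218 = 0.289243 · 14.764823 = 4.271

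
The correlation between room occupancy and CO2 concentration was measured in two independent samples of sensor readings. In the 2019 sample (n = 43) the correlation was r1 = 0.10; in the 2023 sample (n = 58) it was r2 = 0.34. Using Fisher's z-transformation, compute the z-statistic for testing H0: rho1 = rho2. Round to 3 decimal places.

z1 = atanh(0.10) = 0.100335,  z2 = atanh(0.34) = 0.354093
SE = √(1/(n1−3) + 1/(n2−3)) = √(1/40 + 1/55) = √(0.0250000 + 0.0181818) = √0.0431818 = 0.207802
z = (z1 − z2)/SE = (0.100335 − 0.354093) / 0.207802 = -0.253758 / 0.207802 = -1.221

-1.221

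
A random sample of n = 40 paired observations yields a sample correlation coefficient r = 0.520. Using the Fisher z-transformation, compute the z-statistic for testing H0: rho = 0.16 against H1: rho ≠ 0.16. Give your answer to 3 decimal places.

2.524

z_r = atanh(0.520) = 0.576340,  z_0 = atanh(0.16) = 0.161387
SE = 1/√(n−3) = 1/√37 = 0.164399
z = (z_r − z_0)/SE = (0.576340 − 0.161387) / 0.164399 = 0.414953 / 0.164399 = 2.524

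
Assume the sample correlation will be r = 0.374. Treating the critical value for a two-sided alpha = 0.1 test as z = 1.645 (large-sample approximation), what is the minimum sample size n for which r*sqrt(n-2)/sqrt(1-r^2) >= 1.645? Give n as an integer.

19

Need r·√(n−2)/√(1−r²) ≥ 1.645
√(n−2) ≥ 1.645·√(1−0.139876) / 0.374 = 1.645·0.927429 / 0.374 = 4.0792
n−2 ≥ 16.6399  ⇒  n ≥ 18.6399
Smallest integer n = 19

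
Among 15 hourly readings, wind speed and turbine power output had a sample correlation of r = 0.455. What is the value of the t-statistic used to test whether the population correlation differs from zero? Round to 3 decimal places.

1.842

1 − r² = 1 − 0.207025 = 0.792975;  √(1−r²) = 0.890491
√(n−2) = √13 = 3.605551
t = r·√(n−2)/√(1−r²) = 0.455 · 3.605551 / 0.890491 = 1.842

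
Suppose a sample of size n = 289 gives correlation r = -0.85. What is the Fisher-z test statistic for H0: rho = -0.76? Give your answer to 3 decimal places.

-4.396

Fisher z: atanh(-0.85) = -1.256153, atanh(-0.76) = -0.996215
z = (z_r − z_0)·√(n−3) = (-1.256153 − (-0.996215))·√286 = -0.259938 · 16.911535 = -4.396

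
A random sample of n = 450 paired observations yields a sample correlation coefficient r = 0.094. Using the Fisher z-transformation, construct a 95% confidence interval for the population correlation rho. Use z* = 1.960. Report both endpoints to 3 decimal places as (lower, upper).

(0.002, 0.185)

z_r = atanh(0.094) = 0.094278;  SE = 1/√(n−3) = 1/√447 = 0.047298
z-limits: 0.094278 ± 1.960·0.047298 = 0.094278 ± 0.092704 = [0.001574, 0.186982]
ρ-limits: (tanh 0.001574, tanh 0.186982) = (0.002, 0.185)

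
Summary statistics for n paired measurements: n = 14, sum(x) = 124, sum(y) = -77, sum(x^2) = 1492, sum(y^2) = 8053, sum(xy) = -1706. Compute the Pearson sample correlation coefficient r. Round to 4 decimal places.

-0.5908

Numerator: nΣxy − (Σx)(Σy) = 14·(-1706) − (124)(-77) = -14336
Denominator: √[(nΣx²−(Σx)²)(nΣy²−(Σy)²)]
  nΣx²−(Σx)² = 14·1492 − 15376 = 5512;  nΣy²−(Σy)² = 14·8053 − 5929 = 106813
  √(5512·106813) = √588753256 = 24264.2382
r = -14336 / 24264.2382 = -0.5908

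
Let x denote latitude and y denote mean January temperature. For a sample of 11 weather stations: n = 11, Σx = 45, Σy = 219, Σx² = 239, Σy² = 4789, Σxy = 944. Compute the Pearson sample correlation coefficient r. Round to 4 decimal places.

S_xy = nΣxy − ΣxΣy = 11·944 − 45·219 = 10384 − 9855 = 529
S_xx = nΣx² − (Σx)² = 11·239 − 45² = 2629 − 2025 = 604
S_yy = nΣy² − (Σy)² = 11·4789 − 219² = 52679 − 47961 = 4718
r = S_xy / √(S_xx·S_yy) = 529 / √(604·4718) = 529 / √2849672 = 529 / 1688.0972 = 0.3134

0.3134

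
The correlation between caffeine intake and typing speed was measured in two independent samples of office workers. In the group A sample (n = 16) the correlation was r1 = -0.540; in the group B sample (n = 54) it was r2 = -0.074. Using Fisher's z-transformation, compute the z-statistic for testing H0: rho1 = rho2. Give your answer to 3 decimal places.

z1 = atanh(-0.540) = -0.604156,  z2 = atanh(-0.074) = -0.074136
SE = √(1/(n1−3) + 1/(n2−3)) = √(1/13 + 1/51) = √(0.0769231 + 0.0196078) = √0.0965309 = 0.310694
z = (z1 − z2)/SE = (-0.604156 − (-0.074136)) / 0.310694 = -0.530020 / 0.310694 = -1.706

-1.706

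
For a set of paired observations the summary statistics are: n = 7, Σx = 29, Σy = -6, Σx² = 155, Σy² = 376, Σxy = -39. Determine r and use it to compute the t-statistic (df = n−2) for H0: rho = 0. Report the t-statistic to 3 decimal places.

Numerator: nΣxy − (Σx)(Σy) = 7·(-39) − (29)(-6) = -99
Denominator: √[(nΣx²−(Σx)²)(nΣy²−(Σy)²)]
  nΣx²−(Σx)² = 7·155 − 841 = 244;  nΣy²−(Σy)² = 7·376 − 36 = 2596
  √(244·2596) = √633424 = 795.8794
r = -99 / 795.8794 = -0.1244
t = r·√(n−2)/√(1−r²) = -0.1244·√5 / √(1−0.015475) = -0.278167 / 0.992232 = -0.280

-0.280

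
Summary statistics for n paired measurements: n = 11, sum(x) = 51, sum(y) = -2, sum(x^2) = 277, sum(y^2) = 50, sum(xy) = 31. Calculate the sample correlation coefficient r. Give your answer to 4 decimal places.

0.8977

S_xy = nΣxy − ΣxΣy = 11·31 − 51·(-2) = 341 − (-102) = 443
S_xx = nΣx² − (Σx)² = 11·277 − 51² = 3047 − 2601 = 446
S_yy = nΣy² − (Σy)² = 11·50 − (-2)² = 550 − 4 = 546
r = S_xy / √(S_xx·S_yy) = 443 / √(446·546) = 443 / √243516 = 443 / 493.4734 = 0.8977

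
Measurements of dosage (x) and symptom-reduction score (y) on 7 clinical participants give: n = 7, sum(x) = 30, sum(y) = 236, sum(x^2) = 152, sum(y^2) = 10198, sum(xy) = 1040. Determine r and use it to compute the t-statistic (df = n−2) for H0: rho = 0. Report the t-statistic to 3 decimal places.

0.281

S_xy = nΣxy − ΣxΣy = 7·1040 − 30·236 = 7280 − 7080 = 200
S_xx = nΣx² − (Σx)² = 7·152 − 30² = 1064 − 900 = 164
S_yy = nΣy² − (Σy)² = 7·10198 − 236² = 71386 − 55696 = 15690
r = S_xy / √(S_xx·S_yy) = 200 / √(164·15690) = 200 / √2573160 = 200 / 1604.1072 = 0.1247
t = r·√(n−2)/√(1−r²) = 0.1247·√5 / √(1−0.015550) = 0.278838 / 0.992195 = 0.281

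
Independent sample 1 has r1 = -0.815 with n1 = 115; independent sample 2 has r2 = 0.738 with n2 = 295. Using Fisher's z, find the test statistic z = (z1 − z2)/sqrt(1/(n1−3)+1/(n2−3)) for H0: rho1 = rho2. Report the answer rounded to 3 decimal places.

-18.785

Fisher z-transforms: z1 = atanh(-0.815) = -1.141742, z2 = atanh(0.738) = 0.946073; difference d = -2.087815
Var(d) = 1/112 + 1/292 = 0.0089286 + 0.0034247 = 0.0123533
z = d/√Var(d) = -2.087815 / √0.0123533 = -2.087815 / 0.111145 = -18.785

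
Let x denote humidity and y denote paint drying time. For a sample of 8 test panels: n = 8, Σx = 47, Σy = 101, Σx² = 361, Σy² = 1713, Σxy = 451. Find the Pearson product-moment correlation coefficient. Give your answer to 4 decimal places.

S_xy = nΣxy − ΣxΣy = 8·451 − 47·101 = 3608 − 4747 = -1139
S_xx = nΣx² − (Σx)² = 8·361 − 47² = 2888 − 2209 = 679
S_yy = nΣy² − (Σy)² = 8·1713 − 101² = 13704 − 10201 = 3503
r = S_xy / √(S_xx·S_yy) = -1139 / √(679·3503) = -1139 / √2378537 = -1139 / 1542.2506 = -0.7385

-0.7385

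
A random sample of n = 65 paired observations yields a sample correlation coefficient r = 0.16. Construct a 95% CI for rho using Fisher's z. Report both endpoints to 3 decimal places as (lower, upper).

z_r = atanh(0.16) = 0.161387;  SE = 1/√(n−3) = 1/√62 = 0.127000
z-limits: 0.161387 ± 1.960·0.127000 = 0.161387 ± 0.248920 = [-0.087533, 0.410307]
ρ-limits: (tanh -0.087533, tanh 0.410307) = (-0.087, 0.389)

(-0.087, 0.389)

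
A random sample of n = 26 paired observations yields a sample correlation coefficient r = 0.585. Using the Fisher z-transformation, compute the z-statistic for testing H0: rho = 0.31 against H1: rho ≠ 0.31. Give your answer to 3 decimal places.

Fisher z: atanh(0.585) = 0.670031, atanh(0.31) = 0.320545
z = (z_r − z_0)·√(n−3) = (0.670031 − 0.320545)·√23 = 0.349486 · 4.795832 = 1.676

1.676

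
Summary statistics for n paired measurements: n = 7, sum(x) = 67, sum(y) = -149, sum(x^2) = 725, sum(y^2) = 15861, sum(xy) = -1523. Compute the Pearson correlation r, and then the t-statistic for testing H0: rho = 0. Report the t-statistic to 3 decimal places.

-0.211

S_xy = nΣxy − ΣxΣy = 7·(-1523) − 67·(-149) = -10661 − (-9983) = -678
S_xx = nΣx² − (Σx)² = 7·725 − 67² = 5075 − 4489 = 586
S_yy = nΣy² − (Σy)² = 7·15861 − (-149)² = 111027 − 22201 = 88826
r = S_xy / √(S_xx·S_yy) = -678 / √(586·88826) = -678 / √52052036 = -678 / 7214.7097 = -0.0940
t = r·√(n−2)/√(1−r²) = -0.0940·√5 / √(1−0.008836) = -0.210190 / 0.995572 = -0.211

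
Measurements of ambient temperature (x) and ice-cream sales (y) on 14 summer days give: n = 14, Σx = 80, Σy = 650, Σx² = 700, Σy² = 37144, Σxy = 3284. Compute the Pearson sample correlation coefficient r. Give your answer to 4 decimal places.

-0.3308

Numerator: nΣxy − (Σx)(Σy) = 14·3284 − (80)(650) = -6024
Denominator: √[(nΣx²−(Σx)²)(nΣy²−(Σy)²)]
  nΣx²−(Σx)² = 14·700 − 6400 = 3400;  nΣy²−(Σy)² = 14·37144 − 422500 = 97516
  √(3400·97516) = √331554400 = 18208.6353
r = -6024 / 18208.6353 = -0.3308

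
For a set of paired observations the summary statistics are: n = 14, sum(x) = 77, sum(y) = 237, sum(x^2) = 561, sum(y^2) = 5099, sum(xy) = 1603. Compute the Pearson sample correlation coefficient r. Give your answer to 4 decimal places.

S_xy = nΣxy − ΣxΣy = 14·1603 − 77·237 = 22442 − 18249 = 4193
S_xx = nΣx² − (Σx)² = 14·561 − 77² = 7854 − 5929 = 1925
S_yy = nΣy² − (Σy)² = 14·5099 − 237² = 71386 − 56169 = 15217
r = S_xy / √(S_xx·S_yy) = 4193 / √(1925·15217) = 4193 / √29292725 = 4193 / 5412.2754 = 0.7747

0.7747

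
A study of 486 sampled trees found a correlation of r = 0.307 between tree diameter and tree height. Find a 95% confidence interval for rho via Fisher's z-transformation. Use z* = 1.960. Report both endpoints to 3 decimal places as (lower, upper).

z_r = atanh(0.307) = 0.317230;  SE = 1/√(n−3) = 1/√483 = 0.045502
z-limits: 0.317230 ± 1.960·0.045502 = 0.317230 ± 0.089184 = [0.228046, 0.406414]
ρ-limits: (tanh 0.228046, tanh 0.406414) = (0.224, 0.385)

(0.224, 0.385)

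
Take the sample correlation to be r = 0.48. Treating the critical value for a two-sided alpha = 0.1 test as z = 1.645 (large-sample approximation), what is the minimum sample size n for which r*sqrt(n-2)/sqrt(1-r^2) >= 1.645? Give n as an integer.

12

r√(n−2)/√(1−r²) ≥ 1.645  ⇔  n−2 ≥ (1.645)²·(1−r²)/r²
(1−r²)/r² = (1−0.2304)/0.2304 = 3.3403
n ≥ 2 + 2.706025·3.3403 = 2 + 9.0389 = 11.0389
⌈11.0389⌉ = 12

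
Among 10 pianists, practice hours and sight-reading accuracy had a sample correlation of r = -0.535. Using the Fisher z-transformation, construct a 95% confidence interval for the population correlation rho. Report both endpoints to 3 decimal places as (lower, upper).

(-0.871, 0.143)

Fisher z: z_r = atanh(r) = ½·ln((1+(-0.535))/(1−(-0.535))) = -0.597124
SE(z) = 1/√(n−3) = 1/√7 = 0.377964
95% ⇒ z* = 1.960; margin = 1.960·0.377964 = 0.740809
CI on z-scale: (-1.337933, 0.143685)
Back-transform: tanh(-1.337933) = -0.871175, tanh(0.143685) = 0.142704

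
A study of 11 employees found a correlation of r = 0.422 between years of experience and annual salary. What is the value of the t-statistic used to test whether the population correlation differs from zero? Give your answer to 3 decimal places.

1 − r² = 1 − 0.178084 = 0.821916;  √(1−r²) = 0.906596
√(n−2) = √9 = 3.000000
t = r·√(n−2)/√(1−r²) = 0.422 · 3.000000 / 0.906596 = 1.396

1.396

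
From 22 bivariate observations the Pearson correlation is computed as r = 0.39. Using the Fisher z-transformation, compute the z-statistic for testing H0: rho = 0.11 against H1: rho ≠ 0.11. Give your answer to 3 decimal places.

z_r = atanh(0.39) = 0.411800,  z_0 = atanh(0.11) = 0.110447
SE = 1/√(n−3) = 1/√19 = 0.229416
z = (z_r − z_0)/SE = (0.411800 − 0.110447) / 0.229416 = 0.301353 / 0.229416 = 1.314

1.314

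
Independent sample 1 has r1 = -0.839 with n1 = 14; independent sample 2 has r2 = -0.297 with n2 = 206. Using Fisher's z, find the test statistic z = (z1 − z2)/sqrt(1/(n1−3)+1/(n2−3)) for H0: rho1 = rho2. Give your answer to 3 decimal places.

Fisher z-transforms: z1 = atanh(-0.839) = -1.217786, z2 = atanh(-0.297) = -0.306226; difference d = -0.911560
Var(d) = 1/11 + 1/203 = 0.0909091 + 0.0049261 = 0.0958352
z = d/√Var(d) = -0.911560 / √0.0958352 = -0.911560 / 0.309573 = -2.945

-2.945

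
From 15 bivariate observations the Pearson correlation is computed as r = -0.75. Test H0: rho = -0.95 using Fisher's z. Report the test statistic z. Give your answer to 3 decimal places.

2.975

Fisher z: atanh(-0.75) = -0.972955, atanh(-0.95) = -1.831781
z = (z_r − z_0)·√(n−3) = (-0.972955 − (-1.831781))·√12 = 0.858826 · 3.464102 = 2.975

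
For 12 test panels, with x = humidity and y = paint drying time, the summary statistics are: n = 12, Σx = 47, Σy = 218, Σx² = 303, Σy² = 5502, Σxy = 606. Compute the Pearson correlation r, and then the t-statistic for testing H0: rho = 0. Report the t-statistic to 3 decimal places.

Numerator: nΣxy − (Σx)(Σy) = 12·606 − (47)(218) = -2974
Denominator: √[(nΣx²−(Σx)²)(nΣy²−(Σy)²)]
  nΣx²−(Σx)² = 12·303 − 2209 = 1427;  nΣy²−(Σy)² = 12·5502 − 47524 = 18500
  √(1427·18500) = √26399500 = 5138.0444
r = -2974 / 5138.0444 = -0.5788
t = r·√(n−2)/√(1−r²) = -0.5788·√10 / √(1−0.335009) = -1.830326 / 0.815470 = -2.245

-2.245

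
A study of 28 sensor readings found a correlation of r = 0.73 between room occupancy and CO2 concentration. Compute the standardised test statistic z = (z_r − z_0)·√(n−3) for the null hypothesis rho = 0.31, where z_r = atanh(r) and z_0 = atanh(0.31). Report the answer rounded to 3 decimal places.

z_r = atanh(0.73) = 0.928727,  z_0 = atanh(0.31) = 0.320545
SE = 1/√(n−3) = 1/√25 = 0.200000
z = (z_r − z_0)/SE = (0.928727 − 0.320545) / 0.200000 = 0.608182 / 0.200000 = 3.041

3.041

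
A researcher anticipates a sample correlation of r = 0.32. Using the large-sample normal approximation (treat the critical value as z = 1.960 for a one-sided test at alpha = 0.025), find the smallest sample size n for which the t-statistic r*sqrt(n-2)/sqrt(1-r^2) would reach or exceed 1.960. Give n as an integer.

Need r·√(n−2)/√(1−r²) ≥ 1.960
√(n−2) ≥ 1.960·√(1−0.1024) / 0.32 = 1.960·0.947418 / 0.32 = 5.8029
n−2 ≥ 33.6736  ⇒  n ≥ 35.6736
Smallest integer n = 36

36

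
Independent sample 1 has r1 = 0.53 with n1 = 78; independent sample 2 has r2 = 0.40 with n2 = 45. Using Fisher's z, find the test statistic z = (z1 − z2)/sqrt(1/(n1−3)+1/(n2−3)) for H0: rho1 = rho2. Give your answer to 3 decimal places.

0.864

Fisher z-transforms: z1 = atanh(0.53) = 0.590145, z2 = atanh(0.40) = 0.423649; difference d = 0.166496
Var(d) = 1/75 + 1/42 = 0.0133333 + 0.0238095 = 0.0371428
z = d/√Var(d) = 0.166496 / √0.0371428 = 0.166496 / 0.192725 = 0.864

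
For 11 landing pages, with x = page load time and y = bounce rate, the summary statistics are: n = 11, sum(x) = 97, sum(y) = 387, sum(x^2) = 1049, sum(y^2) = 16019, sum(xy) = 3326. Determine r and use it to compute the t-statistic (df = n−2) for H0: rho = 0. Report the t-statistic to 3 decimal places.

S_xy = nΣxy − ΣxΣy = 11·3326 − 97·387 = 36586 − 37539 = -953
S_xx = nΣx² − (Σx)² = 11·1049 − 97² = 11539 − 9409 = 2130
S_yy = nΣy² − (Σy)² = 11·16019 − 387² = 176209 − 149769 = 26440
r = S_xy / √(S_xx·S_yy) = -953 / √(2130·26440) = -953 / √56317200 = -953 / 7504.4787 = -0.1270
t = r·√(n−2)/√(1−r²) = -0.1270·√9 / √(1−0.016129) = -0.381000 / 0.991903 = -0.384

-0.384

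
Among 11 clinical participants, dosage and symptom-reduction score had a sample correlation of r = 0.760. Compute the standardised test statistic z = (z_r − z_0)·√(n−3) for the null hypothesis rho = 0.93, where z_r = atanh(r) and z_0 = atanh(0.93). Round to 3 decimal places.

-1.873

z_r = atanh(0.760) = 0.996215,  z_0 = atanh(0.93) = 1.658390
SE = 1/√(n−3) = 1/√8 = 0.353553
z = (z_r − z_0)/SE = (0.996215 − 1.658390) / 0.353553 = -0.662175 / 0.353553 = -1.873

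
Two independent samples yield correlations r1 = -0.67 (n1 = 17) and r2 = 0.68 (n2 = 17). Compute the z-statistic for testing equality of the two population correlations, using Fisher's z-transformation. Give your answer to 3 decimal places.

-4.339

z1 = atanh(-0.67) = -0.810743,  z2 = atanh(0.68) = 0.829114
SE = √(1/(n1−3) + 1/(n2−3)) = √(1/14 + 1/14) = √(0.0714286 + 0.0714286) = √0.1428572 = 0.377965
z = (z1 − z2)/SE = (-0.810743 − 0.829114) / 0.377965 = -1.639857 / 0.377965 = -4.339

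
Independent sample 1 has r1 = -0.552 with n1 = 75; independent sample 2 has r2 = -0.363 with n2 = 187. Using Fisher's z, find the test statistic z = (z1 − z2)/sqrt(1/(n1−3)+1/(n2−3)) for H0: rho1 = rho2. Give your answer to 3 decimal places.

Fisher z-transforms: z1 = atanh(-0.552) = -0.621253, z2 = atanh(-0.363) = -0.380337; difference d = -0.240916
Var(d) = 1/72 + 1/184 = 0.0138889 + 0.0054348 = 0.0193237
z = d/√Var(d) = -0.240916 / √0.0193237 = -0.240916 / 0.139010 = -1.733

-1.733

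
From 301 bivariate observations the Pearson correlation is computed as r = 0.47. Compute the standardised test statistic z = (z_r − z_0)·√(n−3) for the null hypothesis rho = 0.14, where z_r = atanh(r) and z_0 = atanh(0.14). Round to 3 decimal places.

6.372

Fisher z: atanh(0.47) = 0.510070, atanh(0.14) = 0.140926
z = (z_r − z_0)·√(n−3) = (0.510070 − 0.140926)·√298 = 0.369144 · 17.262677 = 6.372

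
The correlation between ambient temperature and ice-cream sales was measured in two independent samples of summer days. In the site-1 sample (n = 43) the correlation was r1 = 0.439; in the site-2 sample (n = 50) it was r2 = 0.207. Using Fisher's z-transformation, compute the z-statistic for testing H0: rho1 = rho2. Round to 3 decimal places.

Fisher z-transforms: z1 = atanh(0.439) = 0.470991, z2 = atanh(0.207) = 0.210035; difference d = 0.260956
Var(d) = 1/40 + 1/47 = 0.0250000 + 0.0212766 = 0.0462766
z = d/√Var(d) = 0.260956 / √0.0462766 = 0.260956 / 0.215120 = 1.213

1.213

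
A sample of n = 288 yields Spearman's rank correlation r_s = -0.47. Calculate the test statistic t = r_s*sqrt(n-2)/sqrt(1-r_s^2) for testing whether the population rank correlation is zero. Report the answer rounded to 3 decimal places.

1 − r_s² = 1 − 0.2209 = 0.7791;  √(1−r_s²) = 0.882666
√(n−2) = √286 = 16.911535
t = r_s·√(n−2)/√(1−r_s²) = -0.47 · 16.911535 / 0.882666 = -9.005

-9.005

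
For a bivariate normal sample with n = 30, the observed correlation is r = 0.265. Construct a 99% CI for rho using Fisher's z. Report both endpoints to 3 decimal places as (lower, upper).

Fisher z: z_r = atanh(r) = ½·ln((1+0.265)/(1−0.265)) = 0.271478
SE(z) = 1/√(n−3) = 1/√27 = 0.192450
99% ⇒ z* = 2.576; margin = 2.576·0.192450 = 0.495751
CI on z-scale: (-0.224273, 0.767229)
Back-transform: tanh(-0.224273) = -0.220587, tanh(0.767229) = 0.645315

(-0.221, 0.645)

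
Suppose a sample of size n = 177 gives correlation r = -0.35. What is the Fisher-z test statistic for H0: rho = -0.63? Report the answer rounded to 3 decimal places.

4.959

Fisher z: atanh(-0.35) = -0.365444, atanh(-0.63) = -0.741416
z = (z_r − z_0)·√(n−3) = (-0.365444 − (-0.741416))·√174 = 0.375972 · 13.190906 = 4.959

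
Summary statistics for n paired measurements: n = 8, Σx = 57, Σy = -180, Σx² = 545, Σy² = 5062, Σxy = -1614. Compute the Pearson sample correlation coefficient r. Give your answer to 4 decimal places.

-0.8843

Numerator: nΣxy − (Σx)(Σy) = 8·(-1614) − (57)(-180) = -2652
Denominator: √[(nΣx²−(Σx)²)(nΣy²−(Σy)²)]
  nΣx²−(Σx)² = 8·545 − 3249 = 1111;  nΣy²−(Σy)² = 8·5062 − 32400 = 8096
  √(1111·8096) = √8994656 = 2999.1092
r = -2652 / 2999.1092 = -0.8843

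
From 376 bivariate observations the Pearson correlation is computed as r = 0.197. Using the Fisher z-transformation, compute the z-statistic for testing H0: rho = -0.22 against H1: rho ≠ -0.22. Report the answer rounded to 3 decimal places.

8.175

z_r = atanh(0.197) = 0.199609,  z_0 = atanh(-0.22) = -0.223656
SE = 1/√(n−3) = 1/√373 = 0.051778
z = (z_r − z_0)/SE = (0.199609 − (-0.223656)) / 0.051778 = 0.423265 / 0.051778 = 8.175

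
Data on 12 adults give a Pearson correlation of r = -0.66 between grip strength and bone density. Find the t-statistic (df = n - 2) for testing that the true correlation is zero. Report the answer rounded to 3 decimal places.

1 − r² = 1 − 0.4356 = 0.5644;  √(1−r²) = 0.751266
√(n−2) = √10 = 3.162278
t = r·√(n−2)/√(1−r²) = -0.66 · 3.162278 / 0.751266 = -2.778

-2.778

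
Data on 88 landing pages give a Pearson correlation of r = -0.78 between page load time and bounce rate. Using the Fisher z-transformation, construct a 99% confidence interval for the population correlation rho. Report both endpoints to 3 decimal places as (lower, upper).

z_r = atanh(-0.78) = -1.045371;  SE = 1/√(n−3) = 1/√85 = 0.108465
z-limits: -1.045371 ± 2.576·0.108465 = -1.045371 ± 0.279406 = [-1.324777, -0.765965]
ρ-limits: (tanh -1.324777, tanh -0.765965) = (-0.868, -0.645)

(-0.868, -0.645)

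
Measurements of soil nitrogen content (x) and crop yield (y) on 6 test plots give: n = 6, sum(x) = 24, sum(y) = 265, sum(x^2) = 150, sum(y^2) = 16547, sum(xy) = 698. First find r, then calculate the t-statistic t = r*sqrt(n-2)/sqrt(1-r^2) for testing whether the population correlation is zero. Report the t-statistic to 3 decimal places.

-2.004

S_xy = nΣxy − ΣxΣy = 6·698 − 24·265 = 4188 − 6360 = -2172
S_xx = nΣx² − (Σx)² = 6·150 − 24² = 900 − 576 = 324
S_yy = nΣy² − (Σy)² = 6·16547 − 265² = 99282 − 70225 = 29057
r = S_xy / √(S_xx·S_yy) = -2172 / √(324·29057) = -2172 / √9414468 = -2172 / 3068.3005 = -0.7079
t = r·√(n−2)/√(1−r²) = -0.7079·√4 / √(1−0.501122) = -1.415800 / 0.706313 = -2.004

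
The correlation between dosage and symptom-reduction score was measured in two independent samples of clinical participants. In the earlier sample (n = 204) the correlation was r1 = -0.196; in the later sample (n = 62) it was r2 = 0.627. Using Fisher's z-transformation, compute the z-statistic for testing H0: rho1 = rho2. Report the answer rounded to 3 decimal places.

-6.315

Fisher z-transforms: z1 = atanh(-0.196) = -0.198569, z2 = atanh(0.627) = 0.736457; difference d = -0.935026
Var(d) = 1/201 + 1/59 = 0.0049751 + 0.0169492 = 0.0219243
z = d/√Var(d) = -0.935026 / √0.0219243 = -0.935026 / 0.148069 = -6.315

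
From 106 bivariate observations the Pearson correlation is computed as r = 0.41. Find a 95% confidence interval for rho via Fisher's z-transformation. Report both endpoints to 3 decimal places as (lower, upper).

Fisher z: z_r = atanh(r) = ½·ln((1+0.41)/(1−0.41)) = 0.435611
SE(z) = 1/√(n−3) = 1/√103 = 0.098533
95% ⇒ z* = 1.960; margin = 1.960·0.098533 = 0.193125
CI on z-scale: (0.242486, 0.628736)
Back-transform: tanh(0.242486) = 0.237843, tanh(0.628736) = 0.557181

(0.238, 0.557)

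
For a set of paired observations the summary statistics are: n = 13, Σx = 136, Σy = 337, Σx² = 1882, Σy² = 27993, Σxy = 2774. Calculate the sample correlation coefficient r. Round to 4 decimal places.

S_xy = nΣxy − ΣxΣy = 13·2774 − 136·337 = 36062 − 45832 = -9770
S_xx = nΣx² − (Σx)² = 13·1882 − 136² = 24466 − 18496 = 5970
S_yy = nΣy² − (Σy)² = 13·27993 − 337² = 363909 − 113569 = 250340
r = S_xy / √(S_xx·S_yy) = -9770 / √(5970·250340) = -9770 / √1494529800 = -9770 / 38659.1490 = -0.2527

-0.2527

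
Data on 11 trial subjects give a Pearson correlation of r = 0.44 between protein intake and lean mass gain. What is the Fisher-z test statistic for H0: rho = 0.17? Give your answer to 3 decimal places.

0.850

Fisher z: atanh(0.44) = 0.472231, atanh(0.17) = 0.171667
z = (z_r − z_0)·√(n−3) = (0.472231 − 0.171667)·√8 = 0.300564 · 2.828427 = 0.850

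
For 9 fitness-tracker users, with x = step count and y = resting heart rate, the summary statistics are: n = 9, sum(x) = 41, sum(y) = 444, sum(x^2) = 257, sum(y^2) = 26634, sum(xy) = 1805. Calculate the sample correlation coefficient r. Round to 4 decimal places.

S_xy = nΣxy − ΣxΣy = 9·1805 − 41·444 = 16245 − 18204 = -1959
S_xx = nΣx² − (Σx)² = 9·257 − 41² = 2313 − 1681 = 632
S_yy = nΣy² − (Σy)² = 9·26634 − 444² = 239706 − 197136 = 42570
r = S_xy / √(S_xx·S_yy) = -1959 / √(632·42570) = -1959 / √26904240 = -1959 / 5186.9297 = -0.3777

-0.3777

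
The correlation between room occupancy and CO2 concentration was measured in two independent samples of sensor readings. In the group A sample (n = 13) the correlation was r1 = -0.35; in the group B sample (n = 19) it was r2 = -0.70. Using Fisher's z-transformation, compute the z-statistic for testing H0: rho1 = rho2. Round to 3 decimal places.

1.245

Fisher z-transforms: z1 = atanh(-0.35) = -0.365444, z2 = atanh(-0.70) = -0.867301; difference d = 0.501857
Var(d) = 1/10 + 1/16 = 0.1000000 + 0.0625000 = 0.1625000
z = d/√Var(d) = 0.501857 / √0.1625000 = 0.501857 / 0.403113 = 1.245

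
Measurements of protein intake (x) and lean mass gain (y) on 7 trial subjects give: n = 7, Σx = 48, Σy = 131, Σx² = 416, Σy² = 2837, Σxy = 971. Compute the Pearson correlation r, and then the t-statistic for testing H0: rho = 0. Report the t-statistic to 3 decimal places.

0.968

Numerator: nΣxy − (Σx)(Σy) = 7·971 − (48)(131) = 509
Denominator: √[(nΣx²−(Σx)²)(nΣy²−(Σy)²)]
  nΣx²−(Σx)² = 7·416 − 2304 = 608;  nΣy²−(Σy)² = 7·2837 − 17161 = 2698
  √(608·2698) = √1640384 = 1280.7748
r = 509 / 1280.7748 = 0.3974
t = r·√(n−2)/√(1−r²) = 0.3974·√5 / √(1−0.157927) = 0.888613 / 0.917645 = 0.968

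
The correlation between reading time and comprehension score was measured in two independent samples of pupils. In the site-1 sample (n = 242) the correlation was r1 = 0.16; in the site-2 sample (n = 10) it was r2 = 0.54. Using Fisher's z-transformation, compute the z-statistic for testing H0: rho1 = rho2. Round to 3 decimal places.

-1.155

z1 = atanh(0.16) = 0.161387,  z2 = atanh(0.54) = 0.604156
SE = √(1/(n1−3) + 1/(n2−3)) = √(1/239 + 1/7) = √(0.0041841 + 0.1428571) = √0.1470412 = 0.383460
z = (z1 − z2)/SE = (0.161387 − 0.604156) / 0.383460 = -0.442769 / 0.383460 = -1.155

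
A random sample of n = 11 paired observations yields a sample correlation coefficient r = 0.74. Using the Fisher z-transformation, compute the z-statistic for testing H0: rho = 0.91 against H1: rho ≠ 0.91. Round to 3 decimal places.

-1.632

Fisher z: atanh(0.74) = 0.950479, atanh(0.91) = 1.527524
z = (z_r − z_0)·√(n−3) = (0.950479 − 1.527524)·√8 = -0.577045 · 2.828427 = -1.632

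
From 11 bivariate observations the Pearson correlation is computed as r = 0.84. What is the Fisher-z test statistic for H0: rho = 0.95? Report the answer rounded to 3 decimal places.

-1.727

z_r = atanh(0.84) = 1.221174,  z_0 = atanh(0.95) = 1.831781
SE = 1/√(n−3) = 1/√8 = 0.353553
z = (z_r − z_0)/SE = (1.221174 − 1.831781) / 0.353553 = -0.610607 / 0.353553 = -1.727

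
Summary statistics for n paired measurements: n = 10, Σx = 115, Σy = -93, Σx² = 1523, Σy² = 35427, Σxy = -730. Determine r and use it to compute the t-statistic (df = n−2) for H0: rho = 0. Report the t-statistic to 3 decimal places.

0.368

Numerator: nΣxy − (Σx)(Σy) = 10·(-730) − (115)(-93) = 3395
Denominator: √[(nΣx²−(Σx)²)(nΣy²−(Σy)²)]
  nΣx²−(Σx)² = 10·1523 − 13225 = 2005;  nΣy²−(Σy)² = 10·35427 − 8649 = 345621
  √(2005·345621) = √692970105 = 26324.3253
r = 3395 / 26324.3253 = 0.1290
t = r·√(n−2)/√(1−r²) = 0.1290·√8 / √(1−0.016641) = 0.364867 / 0.991645 = 0.368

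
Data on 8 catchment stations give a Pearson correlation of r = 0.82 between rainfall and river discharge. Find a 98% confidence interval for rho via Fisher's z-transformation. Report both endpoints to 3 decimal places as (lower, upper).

(0.116, 0.976)

Fisher z: z_r = atanh(r) = ½·ln((1+0.82)/(1−0.82)) = 1.156817
SE(z) = 1/√(n−3) = 1/√5 = 0.447214
98% ⇒ z* = 2.326; margin = 2.326·0.447214 = 1.040220
CI on z-scale: (0.116597, 2.197037)
Back-transform: tanh(0.116597) = 0.116071, tanh(2.197037) = 0.975601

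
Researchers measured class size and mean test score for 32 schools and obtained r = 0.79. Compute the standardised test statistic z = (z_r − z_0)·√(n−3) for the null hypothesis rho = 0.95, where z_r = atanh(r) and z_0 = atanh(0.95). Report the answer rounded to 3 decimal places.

Fisher z: atanh(0.79) = 1.071432, atanh(0.95) = 1.831781
z = (z_r − z_0)·√(n−3) = (1.071432 − 1.831781)·√29 = -0.760349 · 5.385165 = -4.095

-4.095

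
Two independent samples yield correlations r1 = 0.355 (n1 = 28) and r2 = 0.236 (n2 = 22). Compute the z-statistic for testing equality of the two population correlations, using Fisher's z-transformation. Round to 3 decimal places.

z1 = atanh(0.355) = 0.371153,  z2 = atanh(0.236) = 0.240534
SE = √(1/(n1−3) + 1/(n2−3)) = √(1/25 + 1/19) = √(0.0400000 + 0.0526316) = √0.0926316 = 0.304354
z = (z1 − z2)/SE = (0.371153 − 0.240534) / 0.304354 = 0.130619 / 0.304354 = 0.429

0.429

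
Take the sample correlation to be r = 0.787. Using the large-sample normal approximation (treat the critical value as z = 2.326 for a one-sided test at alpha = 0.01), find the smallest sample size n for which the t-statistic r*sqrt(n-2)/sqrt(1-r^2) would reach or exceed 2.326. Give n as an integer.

6

r√(n−2)/√(1−r²) ≥ 2.326  ⇔  n−2 ≥ (2.326)²·(1−r²)/r²
(1−r²)/r² = (1−0.619369)/0.619369 = 0.6145
n ≥ 2 + 5.410276·0.6145 = 2 + 3.3246 = 5.3246
⌈5.3246⌉ = 6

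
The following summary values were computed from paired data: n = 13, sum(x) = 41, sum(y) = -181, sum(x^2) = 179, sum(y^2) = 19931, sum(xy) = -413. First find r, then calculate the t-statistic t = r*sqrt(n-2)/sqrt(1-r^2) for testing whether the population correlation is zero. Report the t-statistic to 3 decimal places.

S_xy = nΣxy − ΣxΣy = 13·(-413) − 41·(-181) = -5369 − (-7421) = 2052
S_xx = nΣx² − (Σx)² = 13·179 − 41² = 2327 − 1681 = 646
S_yy = nΣy² − (Σy)² = 13·19931 − (-181)² = 259103 − 32761 = 226342
r = S_xy / √(S_xx·S_yy) = 2052 / √(646·226342) = 2052 / √146216932 = 2052 / 12092.0194 = 0.1697
t = r·√(n−2)/√(1−r²) = 0.1697·√11 / √(1−0.028798) = 0.562831 / 0.985496 = 0.571

0.571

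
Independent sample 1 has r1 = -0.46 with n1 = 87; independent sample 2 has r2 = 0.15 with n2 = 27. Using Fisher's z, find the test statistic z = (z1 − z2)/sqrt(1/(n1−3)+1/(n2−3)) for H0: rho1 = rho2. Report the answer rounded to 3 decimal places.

-2.802

Fisher z-transforms: z1 = atanh(-0.46) = -0.497311, z2 = atanh(0.15) = 0.151140; difference d = -0.648451
Var(d) = 1/84 + 1/24 = 0.0119048 + 0.0416667 = 0.0535715
z = d/√Var(d) = -0.648451 / √0.0535715 = -0.648451 / 0.231455 = -2.802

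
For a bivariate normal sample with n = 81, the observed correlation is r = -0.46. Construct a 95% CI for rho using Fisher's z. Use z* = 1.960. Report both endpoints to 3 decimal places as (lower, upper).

Fisher z: z_r = atanh(r) = ½·ln((1+(-0.46))/(1−(-0.46))) = -0.497311
SE(z) = 1/√(n−3) = 1/√78 = 0.113228
95% ⇒ z* = 1.960; margin = 1.960·0.113228 = 0.221927
CI on z-scale: (-0.719238, -0.275384)
Back-transform: tanh(-0.719238) = -0.616437, tanh(-0.275384) = -0.268628

(-0.616, -0.269)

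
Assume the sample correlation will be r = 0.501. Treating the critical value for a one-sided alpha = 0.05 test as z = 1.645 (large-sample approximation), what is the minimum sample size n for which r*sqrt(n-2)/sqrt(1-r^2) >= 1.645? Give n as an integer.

11

Need r·√(n−2)/√(1−r²) ≥ 1.645
√(n−2) ≥ 1.645·√(1−0.251001) / 0.501 = 1.645·0.865447 / 0.501 = 2.8416
n−2 ≥ 8.0747  ⇒  n ≥ 10.0747
Smallest integer n = 11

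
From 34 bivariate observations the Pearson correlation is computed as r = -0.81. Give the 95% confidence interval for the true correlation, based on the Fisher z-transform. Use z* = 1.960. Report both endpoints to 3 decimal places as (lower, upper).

Fisher z: z_r = atanh(r) = ½·ln((1+(-0.81))/(1−(-0.81))) = -1.127029
SE(z) = 1/√(n−3) = 1/√31 = 0.179605
95% ⇒ z* = 1.960; margin = 1.960·0.179605 = 0.352026
CI on z-scale: (-1.479055, -0.775003)
Back-transform: tanh(-1.479055) = -0.901291, tanh(-0.775003) = -0.649829

(-0.901, -0.650)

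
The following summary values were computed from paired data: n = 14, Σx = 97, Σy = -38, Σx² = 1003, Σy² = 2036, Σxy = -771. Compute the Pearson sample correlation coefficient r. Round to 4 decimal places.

-0.6348

S_xy = nΣxy − ΣxΣy = 14·(-771) − 97·(-38) = -10794 − (-3686) = -7108
S_xx = nΣx² − (Σx)² = 14·1003 − 97² = 14042 − 9409 = 4633
S_yy = nΣy² − (Σy)² = 14·2036 − (-38)² = 28504 − 1444 = 27060
r = S_xy / √(S_xx·S_yy) = -7108 / √(4633·27060) = -7108 / √125368980 = -7108 / 11196.8290 = -0.6348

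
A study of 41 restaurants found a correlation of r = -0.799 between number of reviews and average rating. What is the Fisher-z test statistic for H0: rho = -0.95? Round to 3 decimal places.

z_r = atanh(-0.799) = -1.095841,  z_0 = atanh(-0.95) = -1.831781
SE = 1/√(n−3) = 1/√38 = 0.162221
z = (z_r − z_0)/SE = (-1.095841 − (-1.831781)) / 0.162221 = 0.735940 / 0.162221 = 4.537

4.537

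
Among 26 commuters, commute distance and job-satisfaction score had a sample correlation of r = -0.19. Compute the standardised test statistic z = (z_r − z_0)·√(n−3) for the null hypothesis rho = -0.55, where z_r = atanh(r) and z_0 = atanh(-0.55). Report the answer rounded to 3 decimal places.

Fisher z: atanh(-0.19) = -0.192337, atanh(-0.55) = -0.618381
z = (z_r − z_0)·√(n−3) = (-0.192337 − (-0.618381))·√23 = 0.426044 · 4.795832 = 2.043

2.043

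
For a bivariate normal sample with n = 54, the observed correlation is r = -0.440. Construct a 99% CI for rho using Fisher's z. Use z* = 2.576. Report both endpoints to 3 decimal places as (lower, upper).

(-0.682, -0.111)

Fisher z: z_r = atanh(r) = ½·ln((1+(-0.440))/(1−(-0.440))) = -0.472231
SE(z) = 1/√(n−3) = 1/√51 = 0.140028
99% ⇒ z* = 2.576; margin = 2.576·0.140028 = 0.360712
CI on z-scale: (-0.832943, -0.111519)
Back-transform: tanh(-0.832943) = -0.682053, tanh(-0.111519) = -0.111059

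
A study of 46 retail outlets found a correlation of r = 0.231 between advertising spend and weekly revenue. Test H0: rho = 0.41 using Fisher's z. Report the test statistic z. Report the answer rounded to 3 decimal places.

-1.314

Fisher z: atanh(0.231) = 0.235246, atanh(0.41) = 0.435611
z = (z_r − z_0)·√(n−3) = (0.235246 − 0.435611)·√43 = -0.200365 · 6.557439 = -1.314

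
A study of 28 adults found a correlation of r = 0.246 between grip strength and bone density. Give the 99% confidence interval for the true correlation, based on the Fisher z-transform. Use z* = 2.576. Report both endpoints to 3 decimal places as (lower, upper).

Fisher z: z_r = atanh(r) = ½·ln((1+0.246)/(1−0.246)) = 0.251151
SE(z) = 1/√(n−3) = 1/√25 = 0.200000
99% ⇒ z* = 2.576; margin = 2.576·0.200000 = 0.515200
CI on z-scale: (-0.264049, 0.766351)
Back-transform: tanh(-0.264049) = -0.258079, tanh(0.766351) = 0.644803

(-0.258, 0.645)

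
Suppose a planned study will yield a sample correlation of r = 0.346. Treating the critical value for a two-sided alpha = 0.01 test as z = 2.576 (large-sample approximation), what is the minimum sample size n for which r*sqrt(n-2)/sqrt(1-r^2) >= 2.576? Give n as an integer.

51

Need r·√(n−2)/√(1−r²) ≥ 2.576
√(n−2) ≥ 2.576·√(1−0.119716) / 0.346 = 2.576·0.938235 / 0.346 = 6.9852
n−2 ≥ 48.7930  ⇒  n ≥ 50.7930
Smallest integer n = 51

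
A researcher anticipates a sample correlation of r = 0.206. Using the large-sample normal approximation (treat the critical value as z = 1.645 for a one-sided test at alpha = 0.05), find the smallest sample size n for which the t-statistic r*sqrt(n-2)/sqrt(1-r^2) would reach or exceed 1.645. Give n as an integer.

64

r√(n−2)/√(1−r²) ≥ 1.645  ⇔  n−2 ≥ (1.645)²·(1−r²)/r²
(1−r²)/r² = (1−0.042436)/0.042436 = 22.5649
n ≥ 2 + 2.706025·22.5649 = 2 + 61.0612 = 63.0612
⌈63.0612⌉ = 64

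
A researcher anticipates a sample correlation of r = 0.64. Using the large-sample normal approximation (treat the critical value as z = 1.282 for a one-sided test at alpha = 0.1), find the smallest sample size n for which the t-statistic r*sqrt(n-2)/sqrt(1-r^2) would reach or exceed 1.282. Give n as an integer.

5

r√(n−2)/√(1−r²) ≥ 1.282  ⇔  n−2 ≥ (1.282)²·(1−r²)/r²
(1−r²)/r² = (1−0.4096)/0.4096 = 1.4414
n ≥ 2 + 1.643524·1.4414 = 2 + 2.3690 = 4.3690
⌈4.3690⌉ = 5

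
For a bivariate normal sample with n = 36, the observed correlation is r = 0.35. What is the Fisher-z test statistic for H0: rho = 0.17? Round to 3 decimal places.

Fisher z: atanh(0.35) = 0.365444, atanh(0.17) = 0.171667
z = (z_r − z_0)·√(n−3) = (0.365444 − 0.171667)·√33 = 0.193777 · 5.744563 = 1.113

1.113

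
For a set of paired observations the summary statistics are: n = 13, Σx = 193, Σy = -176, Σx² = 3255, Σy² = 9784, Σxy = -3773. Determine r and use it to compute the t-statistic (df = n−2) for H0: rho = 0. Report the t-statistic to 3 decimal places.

S_xy = nΣxy − ΣxΣy = 13·(-3773) − 193·(-176) = -49049 − (-33968) = -15081
S_xx = nΣx² − (Σx)² = 13·3255 − 193² = 42315 − 37249 = 5066
S_yy = nΣy² − (Σy)² = 13·9784 − (-176)² = 127192 − 30976 = 96216
r = S_xy / √(S_xx·S_yy) = -15081 / √(5066·96216) = -15081 / √487430256 = -15081 / 22077.8227 = -0.6831
t = r·√(n−2)/√(1−r²) = -0.6831·√11 / √(1−0.466626) = -2.265586 / 0.730325 = -3.102

-3.102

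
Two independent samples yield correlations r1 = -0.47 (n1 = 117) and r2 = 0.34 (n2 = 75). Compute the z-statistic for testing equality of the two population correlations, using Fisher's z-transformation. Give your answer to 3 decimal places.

z1 = atanh(-0.47) = -0.510070,  z2 = atanh(0.34) = 0.354093
SE = √(1/(n1−3) + 1/(n2−3)) = √(1/114 + 1/72) = √(0.0087719 + 0.0138889) = √0.0226608 = 0.150535
z = (z1 − z2)/SE = (-0.510070 − 0.354093) / 0.150535 = -0.864163 / 0.150535 = -5.741

-5.741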